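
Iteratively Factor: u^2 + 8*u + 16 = (u + 4)*(u + 4)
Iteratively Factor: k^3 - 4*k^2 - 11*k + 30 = (k - 5)*(k^2 + k - 6) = (k - 5)*(k - 2)*(k + 3)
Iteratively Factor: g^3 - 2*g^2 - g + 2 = (g + 1)*(g^2 - 3*g + 2) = (g - 1)*(g + 1)*(g - 2)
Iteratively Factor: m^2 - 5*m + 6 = (m - 3)*(m - 2)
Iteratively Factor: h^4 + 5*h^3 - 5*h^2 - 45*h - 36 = (h - 3)*(h^3 + 8*h^2 + 19*h + 12) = (h - 3)*(h + 3)*(h^2 + 5*h + 4) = (h - 3)*(h + 3)*(h + 4)*(h + 1)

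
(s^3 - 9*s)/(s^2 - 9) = s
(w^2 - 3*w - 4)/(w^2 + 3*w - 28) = (w + 1)/(w + 7)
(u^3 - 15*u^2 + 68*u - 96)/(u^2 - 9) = (u^2 - 12*u + 32)/(u + 3)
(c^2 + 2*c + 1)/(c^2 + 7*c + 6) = (c + 1)/(c + 6)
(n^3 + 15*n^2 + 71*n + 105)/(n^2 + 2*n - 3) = (n^2 + 12*n + 35)/(n - 1)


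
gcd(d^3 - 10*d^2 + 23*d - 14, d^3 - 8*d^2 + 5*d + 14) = d^2 - 9*d + 14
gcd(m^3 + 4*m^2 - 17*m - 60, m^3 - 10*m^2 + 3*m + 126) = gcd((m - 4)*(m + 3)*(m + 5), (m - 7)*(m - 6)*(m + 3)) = m + 3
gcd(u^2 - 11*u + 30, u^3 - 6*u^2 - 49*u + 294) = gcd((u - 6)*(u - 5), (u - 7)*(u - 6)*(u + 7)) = u - 6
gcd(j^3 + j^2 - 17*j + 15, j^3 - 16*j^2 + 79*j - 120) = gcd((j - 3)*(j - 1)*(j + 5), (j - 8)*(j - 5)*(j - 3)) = j - 3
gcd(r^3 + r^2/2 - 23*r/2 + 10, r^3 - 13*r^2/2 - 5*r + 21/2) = r - 1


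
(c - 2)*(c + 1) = c^2 - c - 2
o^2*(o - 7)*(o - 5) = o^4 - 12*o^3 + 35*o^2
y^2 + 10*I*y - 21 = (y + 3*I)*(y + 7*I)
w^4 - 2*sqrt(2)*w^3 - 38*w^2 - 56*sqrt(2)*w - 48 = (w - 6*sqrt(2))*(w + sqrt(2))^2*(w + 2*sqrt(2))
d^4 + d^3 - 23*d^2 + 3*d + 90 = (d - 3)^2*(d + 2)*(d + 5)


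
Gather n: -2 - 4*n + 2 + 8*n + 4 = 4*n + 4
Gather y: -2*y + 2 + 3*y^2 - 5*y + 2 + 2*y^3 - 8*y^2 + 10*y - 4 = 2*y^3 - 5*y^2 + 3*y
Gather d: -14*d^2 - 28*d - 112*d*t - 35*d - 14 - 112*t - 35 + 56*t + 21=-14*d^2 + d*(-112*t - 63) - 56*t - 28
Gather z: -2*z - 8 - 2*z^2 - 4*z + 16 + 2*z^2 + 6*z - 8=0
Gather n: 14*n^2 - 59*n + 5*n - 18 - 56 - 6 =14*n^2 - 54*n - 80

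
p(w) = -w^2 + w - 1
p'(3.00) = -5.00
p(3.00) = -7.00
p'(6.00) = -11.00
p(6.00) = -31.00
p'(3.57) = -6.14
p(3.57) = -10.17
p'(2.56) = -4.12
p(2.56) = -4.99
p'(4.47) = -7.94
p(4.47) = -16.51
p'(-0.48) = 1.96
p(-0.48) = -1.71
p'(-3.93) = 8.86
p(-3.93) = -20.37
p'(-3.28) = 7.56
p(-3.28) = -15.04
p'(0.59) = -0.18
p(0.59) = -0.76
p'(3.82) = -6.64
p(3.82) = -11.77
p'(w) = 1 - 2*w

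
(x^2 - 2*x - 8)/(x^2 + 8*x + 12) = (x - 4)/(x + 6)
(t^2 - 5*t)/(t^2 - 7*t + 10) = t/(t - 2)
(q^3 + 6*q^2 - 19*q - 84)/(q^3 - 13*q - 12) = (q + 7)/(q + 1)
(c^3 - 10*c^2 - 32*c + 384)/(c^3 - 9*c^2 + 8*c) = (c^2 - 2*c - 48)/(c*(c - 1))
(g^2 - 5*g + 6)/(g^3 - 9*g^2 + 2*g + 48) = (g - 2)/(g^2 - 6*g - 16)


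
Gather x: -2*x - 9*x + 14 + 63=77 - 11*x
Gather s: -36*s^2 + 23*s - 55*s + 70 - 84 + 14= -36*s^2 - 32*s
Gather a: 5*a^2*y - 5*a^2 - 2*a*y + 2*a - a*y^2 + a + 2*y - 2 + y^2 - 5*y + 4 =a^2*(5*y - 5) + a*(-y^2 - 2*y + 3) + y^2 - 3*y + 2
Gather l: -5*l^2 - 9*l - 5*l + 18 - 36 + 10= -5*l^2 - 14*l - 8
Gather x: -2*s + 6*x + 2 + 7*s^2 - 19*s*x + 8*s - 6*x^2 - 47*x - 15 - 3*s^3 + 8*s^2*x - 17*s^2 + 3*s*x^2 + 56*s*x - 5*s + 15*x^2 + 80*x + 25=-3*s^3 - 10*s^2 + s + x^2*(3*s + 9) + x*(8*s^2 + 37*s + 39) + 12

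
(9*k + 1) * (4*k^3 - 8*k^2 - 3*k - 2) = 36*k^4 - 68*k^3 - 35*k^2 - 21*k - 2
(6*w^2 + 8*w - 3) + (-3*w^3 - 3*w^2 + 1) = -3*w^3 + 3*w^2 + 8*w - 2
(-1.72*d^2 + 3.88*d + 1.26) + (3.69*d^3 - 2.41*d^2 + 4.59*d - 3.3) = 3.69*d^3 - 4.13*d^2 + 8.47*d - 2.04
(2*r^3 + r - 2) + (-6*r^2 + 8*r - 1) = 2*r^3 - 6*r^2 + 9*r - 3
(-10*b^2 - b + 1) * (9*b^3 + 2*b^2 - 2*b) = -90*b^5 - 29*b^4 + 27*b^3 + 4*b^2 - 2*b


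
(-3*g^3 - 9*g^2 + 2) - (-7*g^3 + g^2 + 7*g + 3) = 4*g^3 - 10*g^2 - 7*g - 1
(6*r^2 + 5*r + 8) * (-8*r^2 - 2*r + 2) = -48*r^4 - 52*r^3 - 62*r^2 - 6*r + 16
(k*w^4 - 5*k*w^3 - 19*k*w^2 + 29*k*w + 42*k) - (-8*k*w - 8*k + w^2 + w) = k*w^4 - 5*k*w^3 - 19*k*w^2 + 37*k*w + 50*k - w^2 - w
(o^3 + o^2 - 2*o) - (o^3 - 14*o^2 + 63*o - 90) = 15*o^2 - 65*o + 90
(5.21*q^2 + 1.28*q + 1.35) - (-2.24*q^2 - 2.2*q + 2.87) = 7.45*q^2 + 3.48*q - 1.52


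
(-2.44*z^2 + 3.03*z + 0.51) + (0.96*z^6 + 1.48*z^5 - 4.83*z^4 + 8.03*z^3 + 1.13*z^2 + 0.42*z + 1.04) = 0.96*z^6 + 1.48*z^5 - 4.83*z^4 + 8.03*z^3 - 1.31*z^2 + 3.45*z + 1.55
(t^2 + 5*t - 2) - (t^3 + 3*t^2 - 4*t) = -t^3 - 2*t^2 + 9*t - 2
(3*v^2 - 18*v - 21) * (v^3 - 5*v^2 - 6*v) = 3*v^5 - 33*v^4 + 51*v^3 + 213*v^2 + 126*v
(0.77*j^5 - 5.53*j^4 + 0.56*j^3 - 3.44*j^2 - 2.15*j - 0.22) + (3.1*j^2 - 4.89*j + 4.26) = 0.77*j^5 - 5.53*j^4 + 0.56*j^3 - 0.34*j^2 - 7.04*j + 4.04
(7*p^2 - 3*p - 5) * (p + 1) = 7*p^3 + 4*p^2 - 8*p - 5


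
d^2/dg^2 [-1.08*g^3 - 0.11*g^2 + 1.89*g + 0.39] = -6.48*g - 0.22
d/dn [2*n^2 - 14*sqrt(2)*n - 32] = 4*n - 14*sqrt(2)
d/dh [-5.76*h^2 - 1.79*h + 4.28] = -11.52*h - 1.79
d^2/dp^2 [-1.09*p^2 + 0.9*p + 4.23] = -2.18000000000000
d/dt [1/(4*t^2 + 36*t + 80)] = (-2*t - 9)/(4*(t^2 + 9*t + 20)^2)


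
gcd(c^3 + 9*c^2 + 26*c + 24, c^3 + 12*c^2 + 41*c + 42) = c^2 + 5*c + 6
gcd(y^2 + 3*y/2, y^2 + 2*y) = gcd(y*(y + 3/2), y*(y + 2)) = y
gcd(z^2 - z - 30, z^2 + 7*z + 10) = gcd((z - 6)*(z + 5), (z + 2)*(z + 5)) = z + 5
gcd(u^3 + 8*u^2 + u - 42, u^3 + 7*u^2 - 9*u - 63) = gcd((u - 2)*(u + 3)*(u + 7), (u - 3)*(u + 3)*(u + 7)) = u^2 + 10*u + 21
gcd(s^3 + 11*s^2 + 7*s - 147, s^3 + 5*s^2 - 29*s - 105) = s + 7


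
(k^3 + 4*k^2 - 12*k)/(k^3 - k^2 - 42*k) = (k - 2)/(k - 7)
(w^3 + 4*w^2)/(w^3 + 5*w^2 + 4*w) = w/(w + 1)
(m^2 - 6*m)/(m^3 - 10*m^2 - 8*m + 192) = m/(m^2 - 4*m - 32)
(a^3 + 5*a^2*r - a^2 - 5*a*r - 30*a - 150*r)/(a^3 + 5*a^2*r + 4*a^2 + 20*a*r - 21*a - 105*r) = (a^2 - a - 30)/(a^2 + 4*a - 21)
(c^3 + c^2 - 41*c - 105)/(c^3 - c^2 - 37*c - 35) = (c + 3)/(c + 1)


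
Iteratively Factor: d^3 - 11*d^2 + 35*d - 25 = (d - 5)*(d^2 - 6*d + 5) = (d - 5)*(d - 1)*(d - 5)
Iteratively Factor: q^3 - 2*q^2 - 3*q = (q)*(q^2 - 2*q - 3) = q*(q - 3)*(q + 1)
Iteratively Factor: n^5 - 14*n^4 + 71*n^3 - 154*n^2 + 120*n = (n)*(n^4 - 14*n^3 + 71*n^2 - 154*n + 120) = n*(n - 4)*(n^3 - 10*n^2 + 31*n - 30) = n*(n - 5)*(n - 4)*(n^2 - 5*n + 6) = n*(n - 5)*(n - 4)*(n - 2)*(n - 3)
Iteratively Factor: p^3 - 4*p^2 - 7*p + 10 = (p + 2)*(p^2 - 6*p + 5) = (p - 1)*(p + 2)*(p - 5)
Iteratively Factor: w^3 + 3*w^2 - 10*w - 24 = (w + 2)*(w^2 + w - 12) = (w - 3)*(w + 2)*(w + 4)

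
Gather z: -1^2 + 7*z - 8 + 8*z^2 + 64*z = 8*z^2 + 71*z - 9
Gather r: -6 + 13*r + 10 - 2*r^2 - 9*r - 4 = -2*r^2 + 4*r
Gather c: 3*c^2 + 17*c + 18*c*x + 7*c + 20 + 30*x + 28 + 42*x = 3*c^2 + c*(18*x + 24) + 72*x + 48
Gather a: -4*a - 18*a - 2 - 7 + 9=-22*a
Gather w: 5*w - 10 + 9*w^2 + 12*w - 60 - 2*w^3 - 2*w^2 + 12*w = -2*w^3 + 7*w^2 + 29*w - 70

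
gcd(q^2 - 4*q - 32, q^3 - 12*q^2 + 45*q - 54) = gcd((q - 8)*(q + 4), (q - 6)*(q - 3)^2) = 1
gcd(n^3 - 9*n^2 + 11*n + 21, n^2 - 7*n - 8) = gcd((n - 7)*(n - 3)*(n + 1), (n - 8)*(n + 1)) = n + 1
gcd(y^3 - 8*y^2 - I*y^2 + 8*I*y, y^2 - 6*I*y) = y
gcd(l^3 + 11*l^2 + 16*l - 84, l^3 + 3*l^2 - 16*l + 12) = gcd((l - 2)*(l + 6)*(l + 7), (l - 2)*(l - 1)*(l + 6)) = l^2 + 4*l - 12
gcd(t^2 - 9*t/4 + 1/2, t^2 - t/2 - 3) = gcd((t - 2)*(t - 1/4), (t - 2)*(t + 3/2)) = t - 2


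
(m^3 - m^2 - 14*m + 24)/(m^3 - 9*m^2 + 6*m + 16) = (m^2 + m - 12)/(m^2 - 7*m - 8)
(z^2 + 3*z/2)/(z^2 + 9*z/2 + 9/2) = z/(z + 3)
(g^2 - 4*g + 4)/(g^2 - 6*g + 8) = (g - 2)/(g - 4)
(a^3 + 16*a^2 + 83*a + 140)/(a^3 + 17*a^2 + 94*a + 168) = (a + 5)/(a + 6)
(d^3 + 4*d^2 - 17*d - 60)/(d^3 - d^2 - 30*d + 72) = (d^2 + 8*d + 15)/(d^2 + 3*d - 18)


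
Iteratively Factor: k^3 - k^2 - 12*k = (k - 4)*(k^2 + 3*k) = k*(k - 4)*(k + 3)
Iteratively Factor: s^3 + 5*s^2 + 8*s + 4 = (s + 2)*(s^2 + 3*s + 2) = (s + 1)*(s + 2)*(s + 2)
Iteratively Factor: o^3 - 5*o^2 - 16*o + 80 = (o - 5)*(o^2 - 16) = (o - 5)*(o - 4)*(o + 4)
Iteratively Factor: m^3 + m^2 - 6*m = (m + 3)*(m^2 - 2*m) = (m - 2)*(m + 3)*(m)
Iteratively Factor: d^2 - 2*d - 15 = (d - 5)*(d + 3)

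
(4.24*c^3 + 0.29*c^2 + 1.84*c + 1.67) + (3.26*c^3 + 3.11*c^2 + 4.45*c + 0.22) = 7.5*c^3 + 3.4*c^2 + 6.29*c + 1.89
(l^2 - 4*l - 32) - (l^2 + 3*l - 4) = -7*l - 28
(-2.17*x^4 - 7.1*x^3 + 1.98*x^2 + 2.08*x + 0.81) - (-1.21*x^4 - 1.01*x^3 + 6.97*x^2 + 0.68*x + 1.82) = -0.96*x^4 - 6.09*x^3 - 4.99*x^2 + 1.4*x - 1.01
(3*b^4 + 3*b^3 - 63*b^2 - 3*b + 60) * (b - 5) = 3*b^5 - 12*b^4 - 78*b^3 + 312*b^2 + 75*b - 300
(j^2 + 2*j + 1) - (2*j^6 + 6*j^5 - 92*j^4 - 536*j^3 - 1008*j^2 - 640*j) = -2*j^6 - 6*j^5 + 92*j^4 + 536*j^3 + 1009*j^2 + 642*j + 1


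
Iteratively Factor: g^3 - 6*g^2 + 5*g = (g - 5)*(g^2 - g) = g*(g - 5)*(g - 1)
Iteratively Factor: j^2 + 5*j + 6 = (j + 3)*(j + 2)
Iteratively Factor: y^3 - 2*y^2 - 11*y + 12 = (y - 4)*(y^2 + 2*y - 3) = (y - 4)*(y - 1)*(y + 3)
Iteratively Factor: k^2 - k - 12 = (k - 4)*(k + 3)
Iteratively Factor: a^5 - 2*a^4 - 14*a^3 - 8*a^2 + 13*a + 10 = (a + 1)*(a^4 - 3*a^3 - 11*a^2 + 3*a + 10) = (a - 1)*(a + 1)*(a^3 - 2*a^2 - 13*a - 10) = (a - 1)*(a + 1)*(a + 2)*(a^2 - 4*a - 5) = (a - 1)*(a + 1)^2*(a + 2)*(a - 5)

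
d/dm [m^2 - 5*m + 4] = 2*m - 5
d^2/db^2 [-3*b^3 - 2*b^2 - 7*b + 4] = -18*b - 4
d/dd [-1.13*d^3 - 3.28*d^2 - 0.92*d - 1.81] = -3.39*d^2 - 6.56*d - 0.92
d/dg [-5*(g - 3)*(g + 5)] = -10*g - 10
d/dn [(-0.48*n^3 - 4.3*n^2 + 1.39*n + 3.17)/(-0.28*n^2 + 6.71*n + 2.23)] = (0.1344*n^4 - 6.4416*n^3 - 31.675*n^2 - 17.4028*n - 18.171)/(0.0784*n^4 - 3.7576*n^3 + 43.7753*n^2 + 29.9266*n + 4.9729)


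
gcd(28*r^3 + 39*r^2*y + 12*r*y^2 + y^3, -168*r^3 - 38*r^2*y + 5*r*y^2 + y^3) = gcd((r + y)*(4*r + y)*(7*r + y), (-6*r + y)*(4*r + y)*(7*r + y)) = 28*r^2 + 11*r*y + y^2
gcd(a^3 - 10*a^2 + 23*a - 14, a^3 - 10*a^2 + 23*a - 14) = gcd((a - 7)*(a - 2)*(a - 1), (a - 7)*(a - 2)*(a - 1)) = a^3 - 10*a^2 + 23*a - 14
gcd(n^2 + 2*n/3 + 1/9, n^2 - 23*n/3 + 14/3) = 1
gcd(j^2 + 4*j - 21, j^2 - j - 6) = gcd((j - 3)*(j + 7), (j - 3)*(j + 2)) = j - 3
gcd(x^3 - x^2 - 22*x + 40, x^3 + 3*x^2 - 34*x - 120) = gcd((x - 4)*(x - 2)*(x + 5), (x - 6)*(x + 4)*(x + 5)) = x + 5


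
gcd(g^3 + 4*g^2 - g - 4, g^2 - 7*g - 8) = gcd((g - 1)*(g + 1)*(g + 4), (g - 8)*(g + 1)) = g + 1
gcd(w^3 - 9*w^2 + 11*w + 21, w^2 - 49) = w - 7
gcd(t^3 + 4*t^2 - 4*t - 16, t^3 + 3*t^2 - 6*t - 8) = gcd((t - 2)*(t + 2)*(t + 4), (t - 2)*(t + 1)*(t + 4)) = t^2 + 2*t - 8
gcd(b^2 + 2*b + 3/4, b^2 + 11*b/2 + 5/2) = b + 1/2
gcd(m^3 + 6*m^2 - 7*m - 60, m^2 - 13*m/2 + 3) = 1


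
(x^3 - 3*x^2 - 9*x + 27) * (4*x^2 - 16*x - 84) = 4*x^5 - 28*x^4 - 72*x^3 + 504*x^2 + 324*x - 2268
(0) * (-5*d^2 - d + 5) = 0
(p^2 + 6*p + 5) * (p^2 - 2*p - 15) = p^4 + 4*p^3 - 22*p^2 - 100*p - 75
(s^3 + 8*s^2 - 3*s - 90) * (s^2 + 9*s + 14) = s^5 + 17*s^4 + 83*s^3 - 5*s^2 - 852*s - 1260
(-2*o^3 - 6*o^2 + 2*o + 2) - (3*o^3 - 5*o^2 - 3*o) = -5*o^3 - o^2 + 5*o + 2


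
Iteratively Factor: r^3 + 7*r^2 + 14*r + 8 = (r + 2)*(r^2 + 5*r + 4) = (r + 1)*(r + 2)*(r + 4)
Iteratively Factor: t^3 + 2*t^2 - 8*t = (t)*(t^2 + 2*t - 8) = t*(t - 2)*(t + 4)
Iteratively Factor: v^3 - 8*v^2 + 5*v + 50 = (v - 5)*(v^2 - 3*v - 10) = (v - 5)^2*(v + 2)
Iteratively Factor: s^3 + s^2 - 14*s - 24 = (s + 2)*(s^2 - s - 12) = (s - 4)*(s + 2)*(s + 3)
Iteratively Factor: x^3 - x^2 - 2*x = (x + 1)*(x^2 - 2*x) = (x - 2)*(x + 1)*(x)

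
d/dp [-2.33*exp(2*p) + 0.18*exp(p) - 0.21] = (0.18 - 4.66*exp(p))*exp(p)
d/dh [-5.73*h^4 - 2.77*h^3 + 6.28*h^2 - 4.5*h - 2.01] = -22.92*h^3 - 8.31*h^2 + 12.56*h - 4.5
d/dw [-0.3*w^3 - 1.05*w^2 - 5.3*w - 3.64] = -0.9*w^2 - 2.1*w - 5.3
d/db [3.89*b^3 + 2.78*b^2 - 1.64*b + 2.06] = 11.67*b^2 + 5.56*b - 1.64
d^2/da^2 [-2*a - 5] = 0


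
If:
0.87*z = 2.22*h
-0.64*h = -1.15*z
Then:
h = 0.00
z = 0.00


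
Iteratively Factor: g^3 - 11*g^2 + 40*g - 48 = (g - 3)*(g^2 - 8*g + 16) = (g - 4)*(g - 3)*(g - 4)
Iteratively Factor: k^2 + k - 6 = (k - 2)*(k + 3)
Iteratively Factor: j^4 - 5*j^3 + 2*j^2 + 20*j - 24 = (j - 3)*(j^3 - 2*j^2 - 4*j + 8) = (j - 3)*(j - 2)*(j^2 - 4) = (j - 3)*(j - 2)^2*(j + 2)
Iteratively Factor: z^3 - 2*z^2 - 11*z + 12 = (z - 1)*(z^2 - z - 12) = (z - 4)*(z - 1)*(z + 3)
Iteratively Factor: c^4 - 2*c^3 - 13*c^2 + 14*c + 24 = (c - 2)*(c^3 - 13*c - 12) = (c - 2)*(c + 1)*(c^2 - c - 12) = (c - 2)*(c + 1)*(c + 3)*(c - 4)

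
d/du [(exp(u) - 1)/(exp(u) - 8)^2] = (-exp(u) - 6)*exp(u)/(exp(u) - 8)^3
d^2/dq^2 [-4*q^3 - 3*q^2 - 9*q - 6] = -24*q - 6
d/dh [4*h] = 4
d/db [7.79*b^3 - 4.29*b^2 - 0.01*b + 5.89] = 23.37*b^2 - 8.58*b - 0.01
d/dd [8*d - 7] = 8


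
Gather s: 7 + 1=8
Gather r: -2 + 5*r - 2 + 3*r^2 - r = 3*r^2 + 4*r - 4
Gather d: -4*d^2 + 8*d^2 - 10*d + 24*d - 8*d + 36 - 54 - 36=4*d^2 + 6*d - 54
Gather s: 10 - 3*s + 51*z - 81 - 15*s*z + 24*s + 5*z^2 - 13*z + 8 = s*(21 - 15*z) + 5*z^2 + 38*z - 63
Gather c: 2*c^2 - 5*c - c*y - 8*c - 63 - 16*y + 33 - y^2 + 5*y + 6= 2*c^2 + c*(-y - 13) - y^2 - 11*y - 24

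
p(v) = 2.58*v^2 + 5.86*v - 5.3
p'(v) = 5.16*v + 5.86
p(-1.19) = -8.62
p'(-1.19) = -0.28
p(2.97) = 34.86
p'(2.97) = 21.19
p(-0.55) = -7.74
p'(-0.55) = 3.02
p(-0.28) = -6.74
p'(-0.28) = 4.42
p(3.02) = 35.93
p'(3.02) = 21.44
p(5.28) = 97.57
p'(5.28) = 33.10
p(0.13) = -4.49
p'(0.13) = 6.53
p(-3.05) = 0.83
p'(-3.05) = -9.88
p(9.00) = 256.42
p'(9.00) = 52.30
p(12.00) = 436.54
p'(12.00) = 67.78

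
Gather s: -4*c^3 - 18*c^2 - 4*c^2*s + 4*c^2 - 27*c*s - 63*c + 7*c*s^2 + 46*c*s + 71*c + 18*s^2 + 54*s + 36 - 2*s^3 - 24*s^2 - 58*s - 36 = -4*c^3 - 14*c^2 + 8*c - 2*s^3 + s^2*(7*c - 6) + s*(-4*c^2 + 19*c - 4)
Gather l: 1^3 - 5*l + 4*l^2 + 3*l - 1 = 4*l^2 - 2*l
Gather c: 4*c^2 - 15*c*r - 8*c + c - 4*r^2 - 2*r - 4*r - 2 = 4*c^2 + c*(-15*r - 7) - 4*r^2 - 6*r - 2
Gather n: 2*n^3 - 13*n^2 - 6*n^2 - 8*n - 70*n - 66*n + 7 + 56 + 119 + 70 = 2*n^3 - 19*n^2 - 144*n + 252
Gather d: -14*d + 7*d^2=7*d^2 - 14*d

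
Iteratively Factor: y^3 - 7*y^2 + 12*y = (y - 3)*(y^2 - 4*y) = (y - 4)*(y - 3)*(y)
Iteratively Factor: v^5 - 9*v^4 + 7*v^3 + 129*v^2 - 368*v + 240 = (v - 5)*(v^4 - 4*v^3 - 13*v^2 + 64*v - 48) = (v - 5)*(v + 4)*(v^3 - 8*v^2 + 19*v - 12) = (v - 5)*(v - 1)*(v + 4)*(v^2 - 7*v + 12) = (v - 5)*(v - 3)*(v - 1)*(v + 4)*(v - 4)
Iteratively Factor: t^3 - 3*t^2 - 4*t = (t)*(t^2 - 3*t - 4) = t*(t - 4)*(t + 1)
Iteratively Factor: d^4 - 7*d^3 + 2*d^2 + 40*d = (d + 2)*(d^3 - 9*d^2 + 20*d) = (d - 4)*(d + 2)*(d^2 - 5*d) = (d - 5)*(d - 4)*(d + 2)*(d)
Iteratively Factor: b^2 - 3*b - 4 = (b - 4)*(b + 1)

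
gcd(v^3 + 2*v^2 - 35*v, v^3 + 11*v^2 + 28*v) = v^2 + 7*v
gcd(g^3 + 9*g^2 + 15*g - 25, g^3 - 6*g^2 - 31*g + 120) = g + 5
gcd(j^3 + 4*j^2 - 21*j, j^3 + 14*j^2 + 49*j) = j^2 + 7*j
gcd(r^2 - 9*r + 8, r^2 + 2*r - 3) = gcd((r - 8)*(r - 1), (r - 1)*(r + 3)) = r - 1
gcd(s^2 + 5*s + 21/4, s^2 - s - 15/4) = s + 3/2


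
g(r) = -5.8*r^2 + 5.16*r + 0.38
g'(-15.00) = 179.16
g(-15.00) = -1382.02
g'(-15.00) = 179.16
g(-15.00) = -1382.02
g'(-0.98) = 16.53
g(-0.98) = -10.25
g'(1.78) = -15.49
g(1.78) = -8.81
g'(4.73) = -49.71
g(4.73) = -104.98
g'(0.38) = 0.75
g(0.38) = 1.50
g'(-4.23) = 54.23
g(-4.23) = -125.23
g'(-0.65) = 12.70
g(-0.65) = -5.42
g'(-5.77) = 72.09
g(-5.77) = -222.49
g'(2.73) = -26.51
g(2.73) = -28.76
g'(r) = 5.16 - 11.6*r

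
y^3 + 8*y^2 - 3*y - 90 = (y - 3)*(y + 5)*(y + 6)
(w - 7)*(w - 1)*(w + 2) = w^3 - 6*w^2 - 9*w + 14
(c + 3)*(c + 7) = c^2 + 10*c + 21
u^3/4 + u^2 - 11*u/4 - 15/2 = (u/4 + 1/2)*(u - 3)*(u + 5)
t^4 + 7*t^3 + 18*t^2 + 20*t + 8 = (t + 1)*(t + 2)^3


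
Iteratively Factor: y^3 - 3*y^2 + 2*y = (y - 2)*(y^2 - y) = (y - 2)*(y - 1)*(y)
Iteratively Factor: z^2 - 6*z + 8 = (z - 4)*(z - 2)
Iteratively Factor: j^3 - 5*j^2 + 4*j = (j - 1)*(j^2 - 4*j) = j*(j - 1)*(j - 4)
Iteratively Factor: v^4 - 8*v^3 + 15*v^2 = (v)*(v^3 - 8*v^2 + 15*v) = v*(v - 5)*(v^2 - 3*v) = v*(v - 5)*(v - 3)*(v)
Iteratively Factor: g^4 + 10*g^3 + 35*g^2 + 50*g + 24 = (g + 2)*(g^3 + 8*g^2 + 19*g + 12) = (g + 2)*(g + 4)*(g^2 + 4*g + 3) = (g + 2)*(g + 3)*(g + 4)*(g + 1)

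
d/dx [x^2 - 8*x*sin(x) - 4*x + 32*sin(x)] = -8*x*cos(x) + 2*x - 8*sin(x) + 32*cos(x) - 4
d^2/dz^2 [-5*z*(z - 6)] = -10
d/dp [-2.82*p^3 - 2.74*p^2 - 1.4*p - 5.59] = -8.46*p^2 - 5.48*p - 1.4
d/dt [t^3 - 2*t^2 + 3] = t*(3*t - 4)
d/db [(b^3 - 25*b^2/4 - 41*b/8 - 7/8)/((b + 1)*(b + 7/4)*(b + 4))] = (416*b^4 + 1144*b^3 - 687*b^2 - 2422*b - 791)/(2*(16*b^6 + 216*b^5 + 1137*b^4 + 2978*b^3 + 4113*b^2 + 2856*b + 784))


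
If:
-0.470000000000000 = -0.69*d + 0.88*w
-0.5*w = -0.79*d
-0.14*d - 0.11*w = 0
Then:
No Solution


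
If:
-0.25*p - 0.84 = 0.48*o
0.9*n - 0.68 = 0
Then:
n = 0.76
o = -0.520833333333333*p - 1.75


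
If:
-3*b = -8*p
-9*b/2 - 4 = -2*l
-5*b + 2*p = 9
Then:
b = -36/17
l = -47/17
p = -27/34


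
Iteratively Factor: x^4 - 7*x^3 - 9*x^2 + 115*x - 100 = (x - 5)*(x^3 - 2*x^2 - 19*x + 20) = (x - 5)*(x + 4)*(x^2 - 6*x + 5) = (x - 5)*(x - 1)*(x + 4)*(x - 5)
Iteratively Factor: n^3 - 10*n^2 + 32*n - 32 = (n - 4)*(n^2 - 6*n + 8) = (n - 4)^2*(n - 2)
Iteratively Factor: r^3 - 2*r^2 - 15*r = (r + 3)*(r^2 - 5*r) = (r - 5)*(r + 3)*(r)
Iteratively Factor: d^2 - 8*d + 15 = (d - 3)*(d - 5)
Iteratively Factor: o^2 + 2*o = (o)*(o + 2)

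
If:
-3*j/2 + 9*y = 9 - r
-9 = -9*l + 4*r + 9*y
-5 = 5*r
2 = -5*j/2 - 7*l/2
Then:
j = -94/37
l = 46/37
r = -1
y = 229/333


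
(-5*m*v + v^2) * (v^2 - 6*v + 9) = -5*m*v^3 + 30*m*v^2 - 45*m*v + v^4 - 6*v^3 + 9*v^2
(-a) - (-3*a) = 2*a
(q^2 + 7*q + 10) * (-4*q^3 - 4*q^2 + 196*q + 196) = -4*q^5 - 32*q^4 + 128*q^3 + 1528*q^2 + 3332*q + 1960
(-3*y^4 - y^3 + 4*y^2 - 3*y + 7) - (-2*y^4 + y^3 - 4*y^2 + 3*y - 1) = -y^4 - 2*y^3 + 8*y^2 - 6*y + 8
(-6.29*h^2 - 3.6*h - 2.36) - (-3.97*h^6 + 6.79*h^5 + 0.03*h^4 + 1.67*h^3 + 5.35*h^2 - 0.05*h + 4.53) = 3.97*h^6 - 6.79*h^5 - 0.03*h^4 - 1.67*h^3 - 11.64*h^2 - 3.55*h - 6.89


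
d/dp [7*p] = 7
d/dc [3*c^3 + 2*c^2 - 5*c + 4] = 9*c^2 + 4*c - 5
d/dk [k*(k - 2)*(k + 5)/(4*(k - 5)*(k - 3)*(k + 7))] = (-2*k^4 - 31*k^3 + 91*k^2 + 315*k - 525)/(2*(k^6 - 2*k^5 - 81*k^4 + 292*k^3 + 1471*k^2 - 8610*k + 11025))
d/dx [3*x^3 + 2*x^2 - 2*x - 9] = 9*x^2 + 4*x - 2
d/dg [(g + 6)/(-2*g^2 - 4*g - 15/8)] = 8*(-16*g^2 - 32*g + 32*(g + 1)*(g + 6) - 15)/(16*g^2 + 32*g + 15)^2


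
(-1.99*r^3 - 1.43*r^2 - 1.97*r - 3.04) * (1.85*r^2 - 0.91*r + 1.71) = -3.6815*r^5 - 0.8346*r^4 - 5.7461*r^3 - 6.2766*r^2 - 0.6023*r - 5.1984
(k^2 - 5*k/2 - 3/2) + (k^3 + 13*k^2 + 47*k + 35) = k^3 + 14*k^2 + 89*k/2 + 67/2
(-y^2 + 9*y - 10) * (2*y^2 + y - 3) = -2*y^4 + 17*y^3 - 8*y^2 - 37*y + 30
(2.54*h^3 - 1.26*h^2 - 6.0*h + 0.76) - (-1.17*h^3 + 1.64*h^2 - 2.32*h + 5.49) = 3.71*h^3 - 2.9*h^2 - 3.68*h - 4.73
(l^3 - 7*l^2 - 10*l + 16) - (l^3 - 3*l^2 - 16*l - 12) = -4*l^2 + 6*l + 28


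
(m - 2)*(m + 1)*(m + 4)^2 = m^4 + 7*m^3 + 6*m^2 - 32*m - 32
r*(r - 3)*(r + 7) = r^3 + 4*r^2 - 21*r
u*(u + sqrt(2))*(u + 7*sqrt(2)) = u^3 + 8*sqrt(2)*u^2 + 14*u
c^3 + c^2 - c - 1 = (c - 1)*(c + 1)^2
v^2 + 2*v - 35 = (v - 5)*(v + 7)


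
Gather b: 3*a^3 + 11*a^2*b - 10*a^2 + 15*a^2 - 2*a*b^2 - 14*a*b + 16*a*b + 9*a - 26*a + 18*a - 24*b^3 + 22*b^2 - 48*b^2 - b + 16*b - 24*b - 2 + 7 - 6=3*a^3 + 5*a^2 + a - 24*b^3 + b^2*(-2*a - 26) + b*(11*a^2 + 2*a - 9) - 1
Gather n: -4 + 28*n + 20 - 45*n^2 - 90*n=-45*n^2 - 62*n + 16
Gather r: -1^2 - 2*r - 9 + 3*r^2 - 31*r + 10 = 3*r^2 - 33*r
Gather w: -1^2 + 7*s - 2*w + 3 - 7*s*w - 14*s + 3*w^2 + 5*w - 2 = -7*s + 3*w^2 + w*(3 - 7*s)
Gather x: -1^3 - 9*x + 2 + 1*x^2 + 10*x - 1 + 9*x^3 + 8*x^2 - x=9*x^3 + 9*x^2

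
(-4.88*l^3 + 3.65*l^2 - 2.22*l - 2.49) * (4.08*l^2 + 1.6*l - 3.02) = -19.9104*l^5 + 7.084*l^4 + 11.52*l^3 - 24.7342*l^2 + 2.7204*l + 7.5198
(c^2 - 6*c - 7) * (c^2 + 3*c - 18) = c^4 - 3*c^3 - 43*c^2 + 87*c + 126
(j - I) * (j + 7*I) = j^2 + 6*I*j + 7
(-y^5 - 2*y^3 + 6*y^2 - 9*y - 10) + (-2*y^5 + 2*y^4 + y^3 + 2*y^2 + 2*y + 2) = -3*y^5 + 2*y^4 - y^3 + 8*y^2 - 7*y - 8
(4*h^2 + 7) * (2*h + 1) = 8*h^3 + 4*h^2 + 14*h + 7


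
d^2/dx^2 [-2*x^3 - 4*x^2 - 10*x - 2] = -12*x - 8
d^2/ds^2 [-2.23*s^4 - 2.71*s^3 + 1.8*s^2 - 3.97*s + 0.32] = -26.76*s^2 - 16.26*s + 3.6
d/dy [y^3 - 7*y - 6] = 3*y^2 - 7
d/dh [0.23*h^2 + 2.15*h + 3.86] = 0.46*h + 2.15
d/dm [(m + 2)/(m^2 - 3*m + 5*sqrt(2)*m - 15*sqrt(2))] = (m^2 - 3*m + 5*sqrt(2)*m - (m + 2)*(2*m - 3 + 5*sqrt(2)) - 15*sqrt(2))/(m^2 - 3*m + 5*sqrt(2)*m - 15*sqrt(2))^2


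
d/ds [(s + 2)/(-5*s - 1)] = 9/(5*s + 1)^2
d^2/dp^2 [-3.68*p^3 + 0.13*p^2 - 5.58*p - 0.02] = 0.26 - 22.08*p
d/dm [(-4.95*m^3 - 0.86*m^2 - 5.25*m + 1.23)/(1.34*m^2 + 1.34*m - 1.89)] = (-6.633*m^4 - 13.266*m^3 + 33.9491*m^2 - 0.0456000000000003*m + 8.2743)/(1.7956*m^4 + 3.5912*m^3 - 3.2696*m^2 - 5.0652*m + 3.5721)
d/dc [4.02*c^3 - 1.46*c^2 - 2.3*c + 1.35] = 12.06*c^2 - 2.92*c - 2.3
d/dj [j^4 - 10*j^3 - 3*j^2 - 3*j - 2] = 4*j^3 - 30*j^2 - 6*j - 3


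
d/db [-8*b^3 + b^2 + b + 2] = -24*b^2 + 2*b + 1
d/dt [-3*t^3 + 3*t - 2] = 3 - 9*t^2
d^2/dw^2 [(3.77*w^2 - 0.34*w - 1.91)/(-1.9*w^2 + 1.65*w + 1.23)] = (-1.4210854715202e-14*w^4 - 21.1831*w^3 - 11.49234*w^2 - 31.15962*w + 6.539964)/(6.859*w^6 - 17.8695*w^5 + 2.19735*w^4 + 18.644175*w^3 - 1.422495*w^2 - 7.488855*w - 1.860867)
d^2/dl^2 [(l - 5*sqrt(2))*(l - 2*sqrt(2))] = 2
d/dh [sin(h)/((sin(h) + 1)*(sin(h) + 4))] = (cos(h)^2 + 3)*cos(h)/((sin(h) + 1)^2*(sin(h) + 4)^2)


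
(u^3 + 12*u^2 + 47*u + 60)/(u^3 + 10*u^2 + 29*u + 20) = (u + 3)/(u + 1)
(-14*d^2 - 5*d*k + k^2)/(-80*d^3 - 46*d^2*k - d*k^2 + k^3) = (7*d - k)/(40*d^2 + 3*d*k - k^2)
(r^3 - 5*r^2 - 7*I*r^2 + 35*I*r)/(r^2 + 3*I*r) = (r^2 - 5*r - 7*I*r + 35*I)/(r + 3*I)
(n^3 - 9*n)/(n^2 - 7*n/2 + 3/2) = 2*n*(n + 3)/(2*n - 1)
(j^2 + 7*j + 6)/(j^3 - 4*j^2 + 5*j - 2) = (j^2 + 7*j + 6)/(j^3 - 4*j^2 + 5*j - 2)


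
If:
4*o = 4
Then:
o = 1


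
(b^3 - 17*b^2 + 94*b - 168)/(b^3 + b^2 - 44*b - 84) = (b^2 - 10*b + 24)/(b^2 + 8*b + 12)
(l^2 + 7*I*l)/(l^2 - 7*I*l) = (l + 7*I)/(l - 7*I)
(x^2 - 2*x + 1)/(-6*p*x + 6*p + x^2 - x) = (x - 1)/(-6*p + x)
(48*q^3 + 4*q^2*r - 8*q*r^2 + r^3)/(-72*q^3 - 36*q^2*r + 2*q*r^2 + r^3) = (-4*q + r)/(6*q + r)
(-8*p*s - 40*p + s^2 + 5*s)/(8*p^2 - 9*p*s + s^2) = (-s - 5)/(p - s)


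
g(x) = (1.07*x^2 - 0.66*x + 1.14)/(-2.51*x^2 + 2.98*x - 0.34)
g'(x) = (2.14*x - 0.66)/(-2.51*x^2 + 2.98*x - 0.34) + (5.02*x - 2.98)*(1.07*x^2 - 0.66*x + 1.14)/(-2.51*x^2 + 2.98*x - 0.34)^2 = (1.532*x^2 + 4.9952*x - 3.1728)/(6.3001*x^4 - 14.9596*x^3 + 10.5872*x^2 - 2.0264*x + 0.1156)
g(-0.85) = -0.53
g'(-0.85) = -0.29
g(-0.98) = -0.50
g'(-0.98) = -0.21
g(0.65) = 2.17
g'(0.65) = 2.51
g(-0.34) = -0.91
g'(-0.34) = -1.74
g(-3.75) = -0.40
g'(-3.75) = -0.00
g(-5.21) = -0.40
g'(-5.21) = 0.00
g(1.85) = -1.05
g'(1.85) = 0.97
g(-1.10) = -0.47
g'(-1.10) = -0.15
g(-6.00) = -0.40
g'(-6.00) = 0.00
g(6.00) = -0.49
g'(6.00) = 0.02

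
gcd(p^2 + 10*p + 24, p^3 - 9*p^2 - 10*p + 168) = p + 4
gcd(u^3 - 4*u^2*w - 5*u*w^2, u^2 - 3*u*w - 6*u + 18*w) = 1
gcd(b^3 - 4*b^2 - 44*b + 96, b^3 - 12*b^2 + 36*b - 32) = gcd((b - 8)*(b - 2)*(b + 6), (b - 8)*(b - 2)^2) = b^2 - 10*b + 16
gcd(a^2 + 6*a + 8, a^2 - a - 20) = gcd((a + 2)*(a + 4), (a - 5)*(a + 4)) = a + 4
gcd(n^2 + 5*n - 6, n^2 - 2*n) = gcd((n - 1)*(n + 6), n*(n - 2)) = 1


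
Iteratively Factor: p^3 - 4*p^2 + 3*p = (p - 3)*(p^2 - p) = p*(p - 3)*(p - 1)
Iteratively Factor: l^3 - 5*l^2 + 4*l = (l - 4)*(l^2 - l) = l*(l - 4)*(l - 1)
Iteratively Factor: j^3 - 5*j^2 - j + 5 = (j - 5)*(j^2 - 1) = (j - 5)*(j - 1)*(j + 1)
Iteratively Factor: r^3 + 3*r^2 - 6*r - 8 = (r - 2)*(r^2 + 5*r + 4) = (r - 2)*(r + 4)*(r + 1)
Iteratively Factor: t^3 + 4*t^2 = (t)*(t^2 + 4*t) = t^2*(t + 4)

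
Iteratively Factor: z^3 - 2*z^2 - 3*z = (z + 1)*(z^2 - 3*z) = z*(z + 1)*(z - 3)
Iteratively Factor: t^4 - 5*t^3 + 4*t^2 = (t - 1)*(t^3 - 4*t^2) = t*(t - 1)*(t^2 - 4*t) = t^2*(t - 1)*(t - 4)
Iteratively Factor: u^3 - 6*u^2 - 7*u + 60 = (u - 4)*(u^2 - 2*u - 15) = (u - 5)*(u - 4)*(u + 3)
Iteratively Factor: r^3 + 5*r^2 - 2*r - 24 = (r - 2)*(r^2 + 7*r + 12) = (r - 2)*(r + 3)*(r + 4)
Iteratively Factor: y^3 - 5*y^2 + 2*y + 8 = (y - 4)*(y^2 - y - 2) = (y - 4)*(y - 2)*(y + 1)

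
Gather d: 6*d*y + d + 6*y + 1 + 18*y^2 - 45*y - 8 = d*(6*y + 1) + 18*y^2 - 39*y - 7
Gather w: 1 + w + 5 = w + 6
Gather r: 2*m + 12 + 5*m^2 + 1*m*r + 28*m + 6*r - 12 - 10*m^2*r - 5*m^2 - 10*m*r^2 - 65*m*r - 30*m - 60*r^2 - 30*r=r^2*(-10*m - 60) + r*(-10*m^2 - 64*m - 24)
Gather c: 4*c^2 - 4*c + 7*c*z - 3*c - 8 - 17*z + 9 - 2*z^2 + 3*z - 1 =4*c^2 + c*(7*z - 7) - 2*z^2 - 14*z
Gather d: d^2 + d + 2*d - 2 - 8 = d^2 + 3*d - 10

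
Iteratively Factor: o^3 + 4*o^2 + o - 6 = (o - 1)*(o^2 + 5*o + 6) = (o - 1)*(o + 2)*(o + 3)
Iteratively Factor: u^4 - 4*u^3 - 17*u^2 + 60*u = (u + 4)*(u^3 - 8*u^2 + 15*u) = (u - 3)*(u + 4)*(u^2 - 5*u) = u*(u - 3)*(u + 4)*(u - 5)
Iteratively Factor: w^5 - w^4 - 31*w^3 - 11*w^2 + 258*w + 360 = (w + 3)*(w^4 - 4*w^3 - 19*w^2 + 46*w + 120) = (w - 5)*(w + 3)*(w^3 + w^2 - 14*w - 24) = (w - 5)*(w + 3)^2*(w^2 - 2*w - 8) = (w - 5)*(w - 4)*(w + 3)^2*(w + 2)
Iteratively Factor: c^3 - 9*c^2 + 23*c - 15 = (c - 3)*(c^2 - 6*c + 5) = (c - 5)*(c - 3)*(c - 1)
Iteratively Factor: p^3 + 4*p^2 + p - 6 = (p + 2)*(p^2 + 2*p - 3) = (p - 1)*(p + 2)*(p + 3)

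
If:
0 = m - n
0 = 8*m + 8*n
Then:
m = 0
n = 0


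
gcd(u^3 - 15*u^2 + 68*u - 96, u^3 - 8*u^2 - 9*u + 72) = u^2 - 11*u + 24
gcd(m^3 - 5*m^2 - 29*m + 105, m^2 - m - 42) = m - 7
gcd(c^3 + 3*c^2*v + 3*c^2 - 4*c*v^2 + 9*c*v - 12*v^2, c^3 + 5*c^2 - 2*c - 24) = c + 3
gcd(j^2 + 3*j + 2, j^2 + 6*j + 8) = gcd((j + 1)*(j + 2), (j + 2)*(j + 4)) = j + 2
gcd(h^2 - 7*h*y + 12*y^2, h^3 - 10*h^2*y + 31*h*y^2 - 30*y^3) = -h + 3*y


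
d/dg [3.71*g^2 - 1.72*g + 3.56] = 7.42*g - 1.72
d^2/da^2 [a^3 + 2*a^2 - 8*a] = 6*a + 4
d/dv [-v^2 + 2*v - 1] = 2 - 2*v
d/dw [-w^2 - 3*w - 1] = -2*w - 3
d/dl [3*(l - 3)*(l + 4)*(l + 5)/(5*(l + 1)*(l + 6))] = 3*(l^4 + 14*l^3 + 67*l^2 + 192*l + 378)/(5*(l^4 + 14*l^3 + 61*l^2 + 84*l + 36))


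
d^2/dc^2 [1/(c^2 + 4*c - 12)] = 2*(-c^2 - 4*c + 4*(c + 2)^2 + 12)/(c^2 + 4*c - 12)^3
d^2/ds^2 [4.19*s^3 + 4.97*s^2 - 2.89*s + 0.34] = 25.14*s + 9.94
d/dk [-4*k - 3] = -4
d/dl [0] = 0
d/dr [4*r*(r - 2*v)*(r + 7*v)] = 12*r^2 + 40*r*v - 56*v^2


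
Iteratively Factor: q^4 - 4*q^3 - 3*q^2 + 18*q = (q - 3)*(q^3 - q^2 - 6*q) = (q - 3)^2*(q^2 + 2*q) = (q - 3)^2*(q + 2)*(q)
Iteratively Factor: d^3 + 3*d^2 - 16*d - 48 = (d - 4)*(d^2 + 7*d + 12) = (d - 4)*(d + 3)*(d + 4)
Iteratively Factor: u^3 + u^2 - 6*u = (u + 3)*(u^2 - 2*u) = (u - 2)*(u + 3)*(u)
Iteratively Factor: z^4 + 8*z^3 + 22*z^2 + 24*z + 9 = (z + 1)*(z^3 + 7*z^2 + 15*z + 9) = (z + 1)*(z + 3)*(z^2 + 4*z + 3) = (z + 1)^2*(z + 3)*(z + 3)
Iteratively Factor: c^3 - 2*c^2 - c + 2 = (c - 1)*(c^2 - c - 2) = (c - 2)*(c - 1)*(c + 1)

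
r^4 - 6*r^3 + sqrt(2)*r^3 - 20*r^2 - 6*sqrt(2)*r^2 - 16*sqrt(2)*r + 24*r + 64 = (r - 8)*(r + 2)*(r - sqrt(2))*(r + 2*sqrt(2))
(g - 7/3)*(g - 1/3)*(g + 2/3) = g^3 - 2*g^2 - g + 14/27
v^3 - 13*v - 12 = (v - 4)*(v + 1)*(v + 3)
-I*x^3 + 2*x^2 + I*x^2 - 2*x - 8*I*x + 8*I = (x - 2*I)*(x + 4*I)*(-I*x + I)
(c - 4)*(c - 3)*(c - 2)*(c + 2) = c^4 - 7*c^3 + 8*c^2 + 28*c - 48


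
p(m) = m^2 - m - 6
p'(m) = 2*m - 1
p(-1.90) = -0.49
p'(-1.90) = -4.80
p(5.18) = 15.65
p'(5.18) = 9.36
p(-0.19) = -5.77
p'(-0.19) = -1.38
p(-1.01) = -3.97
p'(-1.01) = -3.02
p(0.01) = -6.01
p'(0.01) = -0.98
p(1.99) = -4.03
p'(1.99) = 2.98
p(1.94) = -4.18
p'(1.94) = 2.88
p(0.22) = -6.17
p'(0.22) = -0.56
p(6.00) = 24.00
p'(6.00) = 11.00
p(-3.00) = 6.00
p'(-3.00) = -7.00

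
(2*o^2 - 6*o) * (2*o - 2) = 4*o^3 - 16*o^2 + 12*o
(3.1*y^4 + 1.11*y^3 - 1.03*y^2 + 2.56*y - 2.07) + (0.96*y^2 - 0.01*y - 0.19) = 3.1*y^4 + 1.11*y^3 - 0.0700000000000001*y^2 + 2.55*y - 2.26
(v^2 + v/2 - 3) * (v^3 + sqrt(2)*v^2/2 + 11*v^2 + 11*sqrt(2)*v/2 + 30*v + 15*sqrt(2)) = v^5 + sqrt(2)*v^4/2 + 23*v^4/2 + 23*sqrt(2)*v^3/4 + 65*v^3/2 - 18*v^2 + 65*sqrt(2)*v^2/4 - 90*v - 9*sqrt(2)*v - 45*sqrt(2)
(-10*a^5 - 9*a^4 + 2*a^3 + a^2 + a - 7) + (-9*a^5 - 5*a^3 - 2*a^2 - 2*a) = -19*a^5 - 9*a^4 - 3*a^3 - a^2 - a - 7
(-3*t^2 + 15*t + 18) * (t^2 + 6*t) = -3*t^4 - 3*t^3 + 108*t^2 + 108*t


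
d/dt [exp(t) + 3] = exp(t)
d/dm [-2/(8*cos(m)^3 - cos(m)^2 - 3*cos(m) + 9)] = 2*(-24*cos(m)^2 + 2*cos(m) + 3)*sin(m)/(8*cos(m)^3 - cos(m)^2 - 3*cos(m) + 9)^2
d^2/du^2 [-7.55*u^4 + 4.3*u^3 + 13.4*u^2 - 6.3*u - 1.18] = -90.6*u^2 + 25.8*u + 26.8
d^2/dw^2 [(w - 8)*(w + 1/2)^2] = 6*w - 14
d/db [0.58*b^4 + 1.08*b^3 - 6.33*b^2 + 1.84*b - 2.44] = 2.32*b^3 + 3.24*b^2 - 12.66*b + 1.84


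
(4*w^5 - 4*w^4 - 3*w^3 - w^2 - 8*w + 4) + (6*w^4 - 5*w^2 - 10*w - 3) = 4*w^5 + 2*w^4 - 3*w^3 - 6*w^2 - 18*w + 1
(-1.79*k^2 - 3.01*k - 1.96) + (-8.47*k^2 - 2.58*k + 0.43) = -10.26*k^2 - 5.59*k - 1.53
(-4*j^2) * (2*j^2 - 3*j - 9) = -8*j^4 + 12*j^3 + 36*j^2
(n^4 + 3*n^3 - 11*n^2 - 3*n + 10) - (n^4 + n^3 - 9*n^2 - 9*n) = 2*n^3 - 2*n^2 + 6*n + 10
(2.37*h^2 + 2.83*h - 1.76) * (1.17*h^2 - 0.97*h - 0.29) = 2.7729*h^4 + 1.0122*h^3 - 5.4916*h^2 + 0.8865*h + 0.5104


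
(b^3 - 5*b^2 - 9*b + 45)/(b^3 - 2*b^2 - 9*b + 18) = (b - 5)/(b - 2)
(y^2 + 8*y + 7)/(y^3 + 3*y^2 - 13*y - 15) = (y + 7)/(y^2 + 2*y - 15)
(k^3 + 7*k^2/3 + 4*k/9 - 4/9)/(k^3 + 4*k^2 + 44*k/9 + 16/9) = (3*k - 1)/(3*k + 4)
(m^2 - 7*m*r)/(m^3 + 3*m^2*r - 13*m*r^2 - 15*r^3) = m*(m - 7*r)/(m^3 + 3*m^2*r - 13*m*r^2 - 15*r^3)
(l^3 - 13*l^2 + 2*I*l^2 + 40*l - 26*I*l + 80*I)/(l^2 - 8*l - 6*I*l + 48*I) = (l^2 + l*(-5 + 2*I) - 10*I)/(l - 6*I)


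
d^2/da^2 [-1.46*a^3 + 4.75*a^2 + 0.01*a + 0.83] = 9.5 - 8.76*a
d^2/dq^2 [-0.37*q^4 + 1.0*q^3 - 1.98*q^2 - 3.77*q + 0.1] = -4.44*q^2 + 6.0*q - 3.96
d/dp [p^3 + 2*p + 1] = 3*p^2 + 2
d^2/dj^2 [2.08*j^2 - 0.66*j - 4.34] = 4.16000000000000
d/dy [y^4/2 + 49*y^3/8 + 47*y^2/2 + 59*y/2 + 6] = 2*y^3 + 147*y^2/8 + 47*y + 59/2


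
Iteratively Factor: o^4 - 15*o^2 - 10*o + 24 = (o - 1)*(o^3 + o^2 - 14*o - 24) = (o - 1)*(o + 3)*(o^2 - 2*o - 8) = (o - 1)*(o + 2)*(o + 3)*(o - 4)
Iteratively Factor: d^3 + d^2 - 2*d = (d - 1)*(d^2 + 2*d) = (d - 1)*(d + 2)*(d)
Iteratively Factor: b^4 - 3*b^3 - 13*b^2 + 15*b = (b + 3)*(b^3 - 6*b^2 + 5*b) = (b - 1)*(b + 3)*(b^2 - 5*b) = (b - 5)*(b - 1)*(b + 3)*(b)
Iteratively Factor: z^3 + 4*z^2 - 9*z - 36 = (z - 3)*(z^2 + 7*z + 12) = (z - 3)*(z + 4)*(z + 3)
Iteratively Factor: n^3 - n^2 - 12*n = (n)*(n^2 - n - 12) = n*(n + 3)*(n - 4)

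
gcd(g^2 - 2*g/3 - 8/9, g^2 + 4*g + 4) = 1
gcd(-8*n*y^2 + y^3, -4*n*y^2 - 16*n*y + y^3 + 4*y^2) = y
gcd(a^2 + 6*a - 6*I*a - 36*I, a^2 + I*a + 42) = a - 6*I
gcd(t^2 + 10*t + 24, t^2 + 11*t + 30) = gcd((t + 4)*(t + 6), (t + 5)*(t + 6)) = t + 6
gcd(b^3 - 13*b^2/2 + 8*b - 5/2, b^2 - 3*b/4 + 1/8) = b - 1/2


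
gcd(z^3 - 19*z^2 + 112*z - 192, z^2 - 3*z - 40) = z - 8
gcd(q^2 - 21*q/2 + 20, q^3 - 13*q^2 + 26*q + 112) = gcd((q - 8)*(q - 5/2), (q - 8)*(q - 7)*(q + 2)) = q - 8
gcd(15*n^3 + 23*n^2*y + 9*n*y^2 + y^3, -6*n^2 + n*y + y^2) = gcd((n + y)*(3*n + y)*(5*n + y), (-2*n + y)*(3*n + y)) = 3*n + y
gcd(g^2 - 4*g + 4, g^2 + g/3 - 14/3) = g - 2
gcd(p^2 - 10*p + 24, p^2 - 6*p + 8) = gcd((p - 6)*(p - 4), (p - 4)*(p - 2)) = p - 4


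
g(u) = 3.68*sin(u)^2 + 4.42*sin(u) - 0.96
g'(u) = 7.36*sin(u)*cos(u) + 4.42*cos(u)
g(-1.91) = -1.86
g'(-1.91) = 0.84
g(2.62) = 2.16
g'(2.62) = -7.01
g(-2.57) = -2.27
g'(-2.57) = -0.37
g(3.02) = -0.37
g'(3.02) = -5.27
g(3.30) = -1.57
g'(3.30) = -3.22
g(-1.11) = -1.97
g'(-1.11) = -0.97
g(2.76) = 1.20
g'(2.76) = -6.65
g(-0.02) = -1.05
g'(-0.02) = 4.27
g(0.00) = -0.96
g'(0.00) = 4.42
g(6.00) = -1.91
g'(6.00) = 2.27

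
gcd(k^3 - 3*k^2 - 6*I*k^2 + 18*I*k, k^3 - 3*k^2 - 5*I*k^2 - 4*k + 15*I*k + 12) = k - 3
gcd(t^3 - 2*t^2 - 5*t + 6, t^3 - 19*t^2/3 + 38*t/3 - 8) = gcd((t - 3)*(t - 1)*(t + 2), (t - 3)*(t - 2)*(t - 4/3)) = t - 3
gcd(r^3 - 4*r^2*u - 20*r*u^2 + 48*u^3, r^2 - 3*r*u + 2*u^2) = r - 2*u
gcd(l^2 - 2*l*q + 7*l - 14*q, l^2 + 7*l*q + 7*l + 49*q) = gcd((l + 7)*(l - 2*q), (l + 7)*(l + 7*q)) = l + 7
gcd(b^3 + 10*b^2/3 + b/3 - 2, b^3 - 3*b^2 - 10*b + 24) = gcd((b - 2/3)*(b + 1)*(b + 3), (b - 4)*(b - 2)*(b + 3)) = b + 3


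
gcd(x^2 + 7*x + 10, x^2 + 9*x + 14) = x + 2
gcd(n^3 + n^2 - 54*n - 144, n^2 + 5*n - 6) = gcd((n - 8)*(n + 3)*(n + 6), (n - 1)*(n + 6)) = n + 6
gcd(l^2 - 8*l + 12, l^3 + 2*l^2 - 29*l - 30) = 1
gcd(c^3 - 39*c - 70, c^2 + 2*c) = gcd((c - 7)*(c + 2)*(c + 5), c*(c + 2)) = c + 2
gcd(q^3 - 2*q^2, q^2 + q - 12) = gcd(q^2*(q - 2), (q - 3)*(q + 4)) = 1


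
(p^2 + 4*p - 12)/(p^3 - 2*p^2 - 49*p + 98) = (p + 6)/(p^2 - 49)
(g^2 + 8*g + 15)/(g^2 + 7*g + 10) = (g + 3)/(g + 2)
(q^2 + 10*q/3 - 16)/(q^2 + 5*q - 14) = (q^2 + 10*q/3 - 16)/(q^2 + 5*q - 14)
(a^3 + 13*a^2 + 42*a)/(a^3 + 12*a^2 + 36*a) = (a + 7)/(a + 6)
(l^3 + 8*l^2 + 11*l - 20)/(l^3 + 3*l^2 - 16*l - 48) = (l^2 + 4*l - 5)/(l^2 - l - 12)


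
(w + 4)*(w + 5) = w^2 + 9*w + 20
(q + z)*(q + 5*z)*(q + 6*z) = q^3 + 12*q^2*z + 41*q*z^2 + 30*z^3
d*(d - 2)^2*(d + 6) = d^4 + 2*d^3 - 20*d^2 + 24*d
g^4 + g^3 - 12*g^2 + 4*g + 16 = (g - 2)^2*(g + 1)*(g + 4)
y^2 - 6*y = y*(y - 6)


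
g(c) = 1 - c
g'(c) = -1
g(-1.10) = 2.10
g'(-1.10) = -1.00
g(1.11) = -0.11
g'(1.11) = -1.00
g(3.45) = -2.45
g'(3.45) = -1.00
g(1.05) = -0.05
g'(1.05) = -1.00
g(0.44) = 0.56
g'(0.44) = -1.00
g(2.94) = -1.94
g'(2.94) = -1.00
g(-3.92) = 4.92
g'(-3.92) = -1.00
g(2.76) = -1.76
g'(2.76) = -1.00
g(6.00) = -5.00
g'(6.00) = -1.00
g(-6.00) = 7.00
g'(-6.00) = -1.00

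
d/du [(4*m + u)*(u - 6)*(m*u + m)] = m*(8*m*u - 20*m + 3*u^2 - 10*u - 6)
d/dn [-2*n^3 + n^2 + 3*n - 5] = -6*n^2 + 2*n + 3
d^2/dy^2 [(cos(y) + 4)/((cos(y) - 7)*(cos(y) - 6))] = (-29*(1 - cos(y)^2)^2 - cos(y)^5 + 410*cos(y)^3 - 584*cos(y)^2 - 4512*cos(y) + 2137)/((cos(y) - 7)^3*(cos(y) - 6)^3)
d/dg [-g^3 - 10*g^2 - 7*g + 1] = -3*g^2 - 20*g - 7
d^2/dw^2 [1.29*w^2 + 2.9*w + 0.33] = 2.58000000000000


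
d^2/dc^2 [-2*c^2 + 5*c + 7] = -4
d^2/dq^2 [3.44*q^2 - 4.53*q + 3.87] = 6.88000000000000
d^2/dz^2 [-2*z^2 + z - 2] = -4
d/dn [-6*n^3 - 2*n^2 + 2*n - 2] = -18*n^2 - 4*n + 2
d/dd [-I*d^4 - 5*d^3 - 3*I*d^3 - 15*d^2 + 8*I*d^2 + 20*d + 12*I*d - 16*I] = -4*I*d^3 + d^2*(-15 - 9*I) + d*(-30 + 16*I) + 20 + 12*I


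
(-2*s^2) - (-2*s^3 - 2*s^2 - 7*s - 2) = 2*s^3 + 7*s + 2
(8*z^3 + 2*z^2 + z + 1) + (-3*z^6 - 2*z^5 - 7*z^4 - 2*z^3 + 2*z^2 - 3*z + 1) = -3*z^6 - 2*z^5 - 7*z^4 + 6*z^3 + 4*z^2 - 2*z + 2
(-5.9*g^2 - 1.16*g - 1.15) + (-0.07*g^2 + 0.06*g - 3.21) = -5.97*g^2 - 1.1*g - 4.36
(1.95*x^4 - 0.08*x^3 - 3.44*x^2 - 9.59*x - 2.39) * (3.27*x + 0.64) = 6.3765*x^5 + 0.9864*x^4 - 11.3*x^3 - 33.5609*x^2 - 13.9529*x - 1.5296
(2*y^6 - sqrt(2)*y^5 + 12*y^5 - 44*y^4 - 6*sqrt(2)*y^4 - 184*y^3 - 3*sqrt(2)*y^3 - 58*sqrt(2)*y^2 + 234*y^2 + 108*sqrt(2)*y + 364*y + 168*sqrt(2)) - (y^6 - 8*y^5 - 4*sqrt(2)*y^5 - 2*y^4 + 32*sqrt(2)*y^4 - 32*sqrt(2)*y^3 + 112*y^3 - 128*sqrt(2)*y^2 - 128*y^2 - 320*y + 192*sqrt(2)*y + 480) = y^6 + 3*sqrt(2)*y^5 + 20*y^5 - 38*sqrt(2)*y^4 - 42*y^4 - 296*y^3 + 29*sqrt(2)*y^3 + 70*sqrt(2)*y^2 + 362*y^2 - 84*sqrt(2)*y + 684*y - 480 + 168*sqrt(2)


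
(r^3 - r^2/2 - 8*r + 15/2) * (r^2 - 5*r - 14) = r^5 - 11*r^4/2 - 39*r^3/2 + 109*r^2/2 + 149*r/2 - 105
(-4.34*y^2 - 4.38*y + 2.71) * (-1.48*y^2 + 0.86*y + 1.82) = 6.4232*y^4 + 2.75*y^3 - 15.6764*y^2 - 5.641*y + 4.9322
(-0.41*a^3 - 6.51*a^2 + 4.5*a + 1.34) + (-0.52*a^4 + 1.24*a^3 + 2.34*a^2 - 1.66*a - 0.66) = -0.52*a^4 + 0.83*a^3 - 4.17*a^2 + 2.84*a + 0.68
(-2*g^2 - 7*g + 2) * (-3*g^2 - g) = 6*g^4 + 23*g^3 + g^2 - 2*g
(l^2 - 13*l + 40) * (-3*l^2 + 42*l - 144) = -3*l^4 + 81*l^3 - 810*l^2 + 3552*l - 5760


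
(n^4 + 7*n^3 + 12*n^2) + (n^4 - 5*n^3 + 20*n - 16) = 2*n^4 + 2*n^3 + 12*n^2 + 20*n - 16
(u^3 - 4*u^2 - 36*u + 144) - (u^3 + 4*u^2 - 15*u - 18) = -8*u^2 - 21*u + 162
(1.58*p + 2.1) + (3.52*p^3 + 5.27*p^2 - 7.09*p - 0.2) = 3.52*p^3 + 5.27*p^2 - 5.51*p + 1.9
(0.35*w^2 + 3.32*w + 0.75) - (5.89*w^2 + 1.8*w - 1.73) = -5.54*w^2 + 1.52*w + 2.48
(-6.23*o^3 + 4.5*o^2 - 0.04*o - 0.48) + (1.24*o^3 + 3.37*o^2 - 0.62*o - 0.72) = -4.99*o^3 + 7.87*o^2 - 0.66*o - 1.2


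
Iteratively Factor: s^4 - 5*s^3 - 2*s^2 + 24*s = (s)*(s^3 - 5*s^2 - 2*s + 24) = s*(s - 3)*(s^2 - 2*s - 8) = s*(s - 3)*(s + 2)*(s - 4)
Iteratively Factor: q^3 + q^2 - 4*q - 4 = (q + 1)*(q^2 - 4) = (q - 2)*(q + 1)*(q + 2)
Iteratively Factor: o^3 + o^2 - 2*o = (o + 2)*(o^2 - o) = (o - 1)*(o + 2)*(o)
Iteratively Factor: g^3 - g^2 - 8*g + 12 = (g - 2)*(g^2 + g - 6) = (g - 2)^2*(g + 3)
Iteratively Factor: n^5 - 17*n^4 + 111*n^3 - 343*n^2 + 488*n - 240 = (n - 1)*(n^4 - 16*n^3 + 95*n^2 - 248*n + 240) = (n - 5)*(n - 1)*(n^3 - 11*n^2 + 40*n - 48) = (n - 5)*(n - 3)*(n - 1)*(n^2 - 8*n + 16) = (n - 5)*(n - 4)*(n - 3)*(n - 1)*(n - 4)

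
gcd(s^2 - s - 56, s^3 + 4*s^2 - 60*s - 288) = s - 8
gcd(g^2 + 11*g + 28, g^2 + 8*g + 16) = g + 4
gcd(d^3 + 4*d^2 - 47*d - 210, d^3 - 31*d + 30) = d + 6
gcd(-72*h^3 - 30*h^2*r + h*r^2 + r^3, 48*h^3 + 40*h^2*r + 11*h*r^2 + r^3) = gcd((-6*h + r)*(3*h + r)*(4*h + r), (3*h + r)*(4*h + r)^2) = 12*h^2 + 7*h*r + r^2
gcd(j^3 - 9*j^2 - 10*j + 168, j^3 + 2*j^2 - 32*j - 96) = j^2 - 2*j - 24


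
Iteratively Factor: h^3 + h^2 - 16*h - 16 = (h - 4)*(h^2 + 5*h + 4) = (h - 4)*(h + 4)*(h + 1)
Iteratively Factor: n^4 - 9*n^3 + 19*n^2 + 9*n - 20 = (n - 4)*(n^3 - 5*n^2 - n + 5) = (n - 4)*(n - 1)*(n^2 - 4*n - 5) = (n - 5)*(n - 4)*(n - 1)*(n + 1)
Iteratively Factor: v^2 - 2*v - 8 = (v + 2)*(v - 4)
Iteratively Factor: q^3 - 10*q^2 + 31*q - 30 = (q - 5)*(q^2 - 5*q + 6) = (q - 5)*(q - 2)*(q - 3)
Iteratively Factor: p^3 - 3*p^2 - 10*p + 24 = (p - 2)*(p^2 - p - 12) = (p - 4)*(p - 2)*(p + 3)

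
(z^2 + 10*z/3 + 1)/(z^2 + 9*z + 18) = (z + 1/3)/(z + 6)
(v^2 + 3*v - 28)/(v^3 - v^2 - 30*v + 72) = (v + 7)/(v^2 + 3*v - 18)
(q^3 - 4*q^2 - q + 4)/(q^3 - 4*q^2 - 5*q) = (q^2 - 5*q + 4)/(q*(q - 5))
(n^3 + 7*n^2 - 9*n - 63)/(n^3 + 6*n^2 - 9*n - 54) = (n + 7)/(n + 6)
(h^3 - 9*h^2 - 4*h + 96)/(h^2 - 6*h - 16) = (h^2 - h - 12)/(h + 2)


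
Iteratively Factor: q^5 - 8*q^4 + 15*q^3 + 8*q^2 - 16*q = (q - 4)*(q^4 - 4*q^3 - q^2 + 4*q) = (q - 4)*(q - 1)*(q^3 - 3*q^2 - 4*q) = (q - 4)*(q - 1)*(q + 1)*(q^2 - 4*q) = q*(q - 4)*(q - 1)*(q + 1)*(q - 4)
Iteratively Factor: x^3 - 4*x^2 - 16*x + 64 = (x - 4)*(x^2 - 16) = (x - 4)*(x + 4)*(x - 4)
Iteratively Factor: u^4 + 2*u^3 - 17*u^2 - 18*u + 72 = (u + 3)*(u^3 - u^2 - 14*u + 24) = (u - 2)*(u + 3)*(u^2 + u - 12) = (u - 3)*(u - 2)*(u + 3)*(u + 4)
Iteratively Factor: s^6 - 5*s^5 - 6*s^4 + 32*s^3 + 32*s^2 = (s + 2)*(s^5 - 7*s^4 + 8*s^3 + 16*s^2) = (s + 1)*(s + 2)*(s^4 - 8*s^3 + 16*s^2) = s*(s + 1)*(s + 2)*(s^3 - 8*s^2 + 16*s) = s*(s - 4)*(s + 1)*(s + 2)*(s^2 - 4*s) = s^2*(s - 4)*(s + 1)*(s + 2)*(s - 4)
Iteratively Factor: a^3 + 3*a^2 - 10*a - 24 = (a - 3)*(a^2 + 6*a + 8) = (a - 3)*(a + 4)*(a + 2)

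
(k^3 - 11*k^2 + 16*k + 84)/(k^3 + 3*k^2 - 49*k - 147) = (k^2 - 4*k - 12)/(k^2 + 10*k + 21)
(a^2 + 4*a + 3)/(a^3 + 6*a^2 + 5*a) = (a + 3)/(a*(a + 5))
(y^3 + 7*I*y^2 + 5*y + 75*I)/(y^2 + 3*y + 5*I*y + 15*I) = (y^2 + 2*I*y + 15)/(y + 3)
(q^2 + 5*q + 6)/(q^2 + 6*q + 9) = (q + 2)/(q + 3)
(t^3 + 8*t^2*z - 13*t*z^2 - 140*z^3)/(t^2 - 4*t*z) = t + 12*z + 35*z^2/t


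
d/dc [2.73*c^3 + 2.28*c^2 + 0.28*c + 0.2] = 8.19*c^2 + 4.56*c + 0.28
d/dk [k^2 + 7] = 2*k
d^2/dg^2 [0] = 0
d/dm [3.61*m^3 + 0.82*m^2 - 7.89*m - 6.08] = 10.83*m^2 + 1.64*m - 7.89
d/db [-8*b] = -8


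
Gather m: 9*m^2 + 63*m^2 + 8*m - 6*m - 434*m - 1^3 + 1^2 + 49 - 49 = 72*m^2 - 432*m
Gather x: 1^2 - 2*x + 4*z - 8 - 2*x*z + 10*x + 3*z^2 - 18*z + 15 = x*(8 - 2*z) + 3*z^2 - 14*z + 8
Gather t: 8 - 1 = 7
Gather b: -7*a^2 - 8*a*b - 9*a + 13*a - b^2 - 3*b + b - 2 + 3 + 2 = -7*a^2 + 4*a - b^2 + b*(-8*a - 2) + 3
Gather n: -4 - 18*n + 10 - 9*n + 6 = 12 - 27*n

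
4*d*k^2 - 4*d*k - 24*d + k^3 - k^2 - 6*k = (4*d + k)*(k - 3)*(k + 2)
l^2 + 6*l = l*(l + 6)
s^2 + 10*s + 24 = (s + 4)*(s + 6)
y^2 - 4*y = y*(y - 4)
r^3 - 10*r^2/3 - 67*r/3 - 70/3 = (r - 7)*(r + 5/3)*(r + 2)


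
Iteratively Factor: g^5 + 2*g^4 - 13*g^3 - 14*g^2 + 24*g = (g - 1)*(g^4 + 3*g^3 - 10*g^2 - 24*g) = (g - 1)*(g + 2)*(g^3 + g^2 - 12*g) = (g - 1)*(g + 2)*(g + 4)*(g^2 - 3*g) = g*(g - 1)*(g + 2)*(g + 4)*(g - 3)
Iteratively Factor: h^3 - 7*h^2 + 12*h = (h - 4)*(h^2 - 3*h) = (h - 4)*(h - 3)*(h)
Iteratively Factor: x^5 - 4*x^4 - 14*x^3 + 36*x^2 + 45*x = (x + 3)*(x^4 - 7*x^3 + 7*x^2 + 15*x) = (x - 3)*(x + 3)*(x^3 - 4*x^2 - 5*x) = (x - 5)*(x - 3)*(x + 3)*(x^2 + x) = (x - 5)*(x - 3)*(x + 1)*(x + 3)*(x)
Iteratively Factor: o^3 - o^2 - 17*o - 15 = (o + 1)*(o^2 - 2*o - 15) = (o - 5)*(o + 1)*(o + 3)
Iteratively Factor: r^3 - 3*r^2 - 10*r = (r - 5)*(r^2 + 2*r) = r*(r - 5)*(r + 2)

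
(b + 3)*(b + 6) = b^2 + 9*b + 18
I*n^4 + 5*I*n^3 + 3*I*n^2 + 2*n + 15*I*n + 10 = (n + 5)*(n - I)*(n + 2*I)*(I*n + 1)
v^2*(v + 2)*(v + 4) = v^4 + 6*v^3 + 8*v^2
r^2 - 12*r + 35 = (r - 7)*(r - 5)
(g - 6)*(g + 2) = g^2 - 4*g - 12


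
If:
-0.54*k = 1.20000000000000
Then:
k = -2.22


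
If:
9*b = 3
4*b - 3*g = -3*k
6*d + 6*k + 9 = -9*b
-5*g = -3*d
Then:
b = 1/3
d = -35/36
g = -7/12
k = -37/36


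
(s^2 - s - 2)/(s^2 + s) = (s - 2)/s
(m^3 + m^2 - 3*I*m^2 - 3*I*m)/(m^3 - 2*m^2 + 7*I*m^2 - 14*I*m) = (m^2 + m*(1 - 3*I) - 3*I)/(m^2 + m*(-2 + 7*I) - 14*I)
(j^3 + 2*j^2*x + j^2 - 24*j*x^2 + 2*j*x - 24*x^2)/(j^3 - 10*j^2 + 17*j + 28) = (j^2 + 2*j*x - 24*x^2)/(j^2 - 11*j + 28)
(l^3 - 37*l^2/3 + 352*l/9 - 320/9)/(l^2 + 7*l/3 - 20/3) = (3*l^2 - 32*l + 64)/(3*(l + 4))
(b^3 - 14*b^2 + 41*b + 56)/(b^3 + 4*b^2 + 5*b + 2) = (b^2 - 15*b + 56)/(b^2 + 3*b + 2)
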